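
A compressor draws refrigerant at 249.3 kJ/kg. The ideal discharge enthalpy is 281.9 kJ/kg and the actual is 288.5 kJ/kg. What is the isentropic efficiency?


dh_ideal = 281.9 - 249.3 = 32.6 kJ/kg
dh_actual = 288.5 - 249.3 = 39.2 kJ/kg
eta_s = dh_ideal / dh_actual = 32.6 / 39.2
eta_s = 0.8316

0.8316


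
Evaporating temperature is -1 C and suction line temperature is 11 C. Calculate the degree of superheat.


Superheat = T_suction - T_evap
Superheat = 11 - (-1)
Superheat = 12 K

12


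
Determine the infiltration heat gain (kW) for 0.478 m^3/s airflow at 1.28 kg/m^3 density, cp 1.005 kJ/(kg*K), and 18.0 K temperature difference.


Q = V_dot * rho * cp * dT
Q = 0.478 * 1.28 * 1.005 * 18.0
Q = 11.068 kW

11.068


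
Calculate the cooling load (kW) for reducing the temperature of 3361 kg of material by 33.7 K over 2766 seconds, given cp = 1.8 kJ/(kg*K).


Q = m * cp * dT / t
Q = 3361 * 1.8 * 33.7 / 2766
Q = 73.709 kW

73.709


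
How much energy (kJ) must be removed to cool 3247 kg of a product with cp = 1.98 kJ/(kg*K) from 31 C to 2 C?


dT = 31 - (2) = 29 K
Q = m * cp * dT = 3247 * 1.98 * 29
Q = 186443 kJ

186443


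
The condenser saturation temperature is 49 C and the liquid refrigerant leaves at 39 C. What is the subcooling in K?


Subcooling = T_cond - T_liquid
Subcooling = 49 - 39
Subcooling = 10 K

10


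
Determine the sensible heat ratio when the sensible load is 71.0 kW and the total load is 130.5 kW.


SHR = Q_sensible / Q_total
SHR = 71.0 / 130.5
SHR = 0.544

0.544


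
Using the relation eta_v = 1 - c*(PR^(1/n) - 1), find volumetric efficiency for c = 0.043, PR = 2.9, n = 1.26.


PR^(1/n) = 2.9^(1/1.26) = 2.32799765
eta_v = 1 - 0.043 * (2.32799765 - 1)
eta_v = 0.9429

0.9429


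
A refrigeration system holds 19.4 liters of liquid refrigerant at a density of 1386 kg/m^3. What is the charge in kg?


Charge = V * rho / 1000
Charge = 19.4 * 1386 / 1000
Charge = 26.89 kg

26.89


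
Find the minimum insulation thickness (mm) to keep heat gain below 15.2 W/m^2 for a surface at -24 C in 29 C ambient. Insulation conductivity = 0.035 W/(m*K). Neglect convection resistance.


dT = 29 - (-24) = 53 K
thickness = k * dT / q_max * 1000
thickness = 0.035 * 53 / 15.2 * 1000
thickness = 122.0 mm

122.0


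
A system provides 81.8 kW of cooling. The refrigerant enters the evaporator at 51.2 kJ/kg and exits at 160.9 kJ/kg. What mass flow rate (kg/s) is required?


dh = 160.9 - 51.2 = 109.7 kJ/kg
m_dot = Q / dh = 81.8 / 109.7 = 0.7457 kg/s

0.7457


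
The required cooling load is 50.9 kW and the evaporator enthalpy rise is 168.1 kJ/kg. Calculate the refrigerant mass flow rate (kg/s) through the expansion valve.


m_dot = Q / dh
m_dot = 50.9 / 168.1
m_dot = 0.3028 kg/s

0.3028


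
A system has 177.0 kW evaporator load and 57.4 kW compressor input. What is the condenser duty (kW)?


Q_cond = Q_evap + W
Q_cond = 177.0 + 57.4
Q_cond = 234.4 kW

234.4


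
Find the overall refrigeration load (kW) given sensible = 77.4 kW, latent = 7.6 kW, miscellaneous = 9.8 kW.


Q_total = Q_s + Q_l + Q_misc
Q_total = 77.4 + 7.6 + 9.8
Q_total = 94.8 kW

94.8


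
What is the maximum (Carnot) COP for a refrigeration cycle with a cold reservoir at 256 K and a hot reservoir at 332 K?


dT = 332 - 256 = 76 K
COP_carnot = T_cold / dT = 256 / 76
COP_carnot = 3.368

3.368


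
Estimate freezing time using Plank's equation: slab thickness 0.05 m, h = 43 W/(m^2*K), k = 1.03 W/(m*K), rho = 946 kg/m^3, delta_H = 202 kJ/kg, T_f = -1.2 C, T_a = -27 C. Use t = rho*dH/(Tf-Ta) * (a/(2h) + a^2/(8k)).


dT = -1.2 - (-27) = 25.8 K
term1 = a/(2h) = 0.05/(2*43) = 0.0005813953488
term2 = a^2/(8k) = 0.05^2/(8*1.03) = 0.0003033980583
t = rho*dH*1000/dT * (term1 + term2)
t = 946*202*1000/25.8 * (0.0005813953488 + 0.0003033980583)
t = 6553 s

6553


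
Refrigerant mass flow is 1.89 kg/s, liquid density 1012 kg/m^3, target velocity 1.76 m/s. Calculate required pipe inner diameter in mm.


A = m_dot / (rho * v) = 1.89 / (1012 * 1.76) = 0.001061130075 m^2
d = sqrt(4*A/pi) * 1000
d = 36.8 mm

36.8


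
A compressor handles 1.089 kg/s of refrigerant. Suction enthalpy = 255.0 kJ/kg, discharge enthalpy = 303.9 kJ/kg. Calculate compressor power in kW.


dh = 303.9 - 255.0 = 48.9 kJ/kg
W = m_dot * dh = 1.089 * 48.9 = 53.25 kW

53.25


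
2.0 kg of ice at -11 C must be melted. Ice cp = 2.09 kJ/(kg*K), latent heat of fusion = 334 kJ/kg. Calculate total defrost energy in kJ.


Sensible heat = cp * dT = 2.09 * 11 = 22.99 kJ/kg
Total per kg = 22.99 + 334 = 356.99 kJ/kg
Q = m * total = 2.0 * 356.99
Q = 714.0 kJ

714.0


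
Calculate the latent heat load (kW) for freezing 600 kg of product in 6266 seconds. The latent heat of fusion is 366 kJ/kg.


Q_lat = m * h_fg / t
Q_lat = 600 * 366 / 6266
Q_lat = 35.05 kW

35.05


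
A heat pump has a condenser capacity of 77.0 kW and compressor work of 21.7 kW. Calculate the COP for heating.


COP_hp = Q_cond / W
COP_hp = 77.0 / 21.7
COP_hp = 3.548

3.548


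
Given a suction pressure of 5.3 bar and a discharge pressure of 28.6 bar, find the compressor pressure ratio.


PR = P_high / P_low
PR = 28.6 / 5.3
PR = 5.396

5.396


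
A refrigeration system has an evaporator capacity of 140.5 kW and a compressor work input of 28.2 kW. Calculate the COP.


COP = Q_evap / W
COP = 140.5 / 28.2
COP = 4.982

4.982


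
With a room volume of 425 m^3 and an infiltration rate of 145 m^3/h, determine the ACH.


ACH = flow / volume
ACH = 145 / 425
ACH = 0.341

0.341


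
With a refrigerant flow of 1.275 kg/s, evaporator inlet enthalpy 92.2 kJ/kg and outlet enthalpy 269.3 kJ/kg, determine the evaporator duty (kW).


dh = 269.3 - 92.2 = 177.1 kJ/kg
Q_evap = m_dot * dh = 1.275 * 177.1
Q_evap = 225.8 kW

225.8


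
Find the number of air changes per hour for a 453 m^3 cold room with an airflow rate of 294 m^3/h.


ACH = flow / volume
ACH = 294 / 453
ACH = 0.649

0.649


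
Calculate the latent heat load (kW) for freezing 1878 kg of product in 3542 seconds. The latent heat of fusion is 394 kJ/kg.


Q_lat = m * h_fg / t
Q_lat = 1878 * 394 / 3542
Q_lat = 208.9 kW

208.9


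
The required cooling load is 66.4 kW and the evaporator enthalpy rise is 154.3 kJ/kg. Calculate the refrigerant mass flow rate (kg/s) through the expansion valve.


m_dot = Q / dh
m_dot = 66.4 / 154.3
m_dot = 0.4303 kg/s

0.4303


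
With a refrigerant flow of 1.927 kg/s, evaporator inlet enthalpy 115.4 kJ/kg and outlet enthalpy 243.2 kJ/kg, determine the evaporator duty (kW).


dh = 243.2 - 115.4 = 127.8 kJ/kg
Q_evap = m_dot * dh = 1.927 * 127.8
Q_evap = 246.27 kW

246.27


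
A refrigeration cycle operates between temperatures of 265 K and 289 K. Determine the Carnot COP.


dT = 289 - 265 = 24 K
COP_carnot = T_cold / dT = 265 / 24
COP_carnot = 11.042

11.042


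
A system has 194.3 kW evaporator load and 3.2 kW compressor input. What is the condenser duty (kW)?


Q_cond = Q_evap + W
Q_cond = 194.3 + 3.2
Q_cond = 197.5 kW

197.5


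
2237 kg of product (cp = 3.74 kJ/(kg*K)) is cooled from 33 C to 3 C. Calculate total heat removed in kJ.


dT = 33 - (3) = 30 K
Q = m * cp * dT = 2237 * 3.74 * 30
Q = 250991 kJ

250991


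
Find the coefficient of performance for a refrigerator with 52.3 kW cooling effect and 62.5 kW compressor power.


COP = Q_evap / W
COP = 52.3 / 62.5
COP = 0.837

0.837


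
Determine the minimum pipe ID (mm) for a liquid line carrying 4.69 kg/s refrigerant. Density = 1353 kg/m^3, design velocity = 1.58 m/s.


A = m_dot / (rho * v) = 4.69 / (1353 * 1.58) = 0.002193905714 m^2
d = sqrt(4*A/pi) * 1000
d = 52.9 mm

52.9


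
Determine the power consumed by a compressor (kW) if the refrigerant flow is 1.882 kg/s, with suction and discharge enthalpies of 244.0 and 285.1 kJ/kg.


dh = 285.1 - 244.0 = 41.1 kJ/kg
W = m_dot * dh = 1.882 * 41.1 = 77.35 kW

77.35


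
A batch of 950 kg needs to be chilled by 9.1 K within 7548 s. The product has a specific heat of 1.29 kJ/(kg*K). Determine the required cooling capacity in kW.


Q = m * cp * dT / t
Q = 950 * 1.29 * 9.1 / 7548
Q = 1.477 kW

1.477


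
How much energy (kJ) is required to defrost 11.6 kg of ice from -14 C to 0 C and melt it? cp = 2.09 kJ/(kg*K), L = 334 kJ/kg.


Sensible heat = cp * dT = 2.09 * 14 = 29.26 kJ/kg
Total per kg = 29.26 + 334 = 363.26 kJ/kg
Q = m * total = 11.6 * 363.26
Q = 4213.8 kJ

4213.8


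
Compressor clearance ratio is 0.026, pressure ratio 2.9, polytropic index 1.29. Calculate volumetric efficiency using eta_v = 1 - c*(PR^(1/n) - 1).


PR^(1/n) = 2.9^(1/1.29) = 2.28269591
eta_v = 1 - 0.026 * (2.28269591 - 1)
eta_v = 0.9666

0.9666


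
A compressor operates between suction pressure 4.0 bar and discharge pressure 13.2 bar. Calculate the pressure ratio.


PR = P_high / P_low
PR = 13.2 / 4.0
PR = 3.3

3.3


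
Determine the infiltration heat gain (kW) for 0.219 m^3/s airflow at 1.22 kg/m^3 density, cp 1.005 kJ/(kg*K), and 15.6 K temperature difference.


Q = V_dot * rho * cp * dT
Q = 0.219 * 1.22 * 1.005 * 15.6
Q = 4.189 kW

4.189


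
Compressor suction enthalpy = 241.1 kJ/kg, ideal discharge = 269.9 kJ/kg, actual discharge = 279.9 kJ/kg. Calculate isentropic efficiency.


dh_ideal = 269.9 - 241.1 = 28.8 kJ/kg
dh_actual = 279.9 - 241.1 = 38.8 kJ/kg
eta_s = dh_ideal / dh_actual = 28.8 / 38.8
eta_s = 0.7423

0.7423


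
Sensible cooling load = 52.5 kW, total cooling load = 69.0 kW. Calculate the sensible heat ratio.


SHR = Q_sensible / Q_total
SHR = 52.5 / 69.0
SHR = 0.761

0.761


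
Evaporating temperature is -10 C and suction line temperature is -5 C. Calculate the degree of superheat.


Superheat = T_suction - T_evap
Superheat = -5 - (-10)
Superheat = 5 K

5


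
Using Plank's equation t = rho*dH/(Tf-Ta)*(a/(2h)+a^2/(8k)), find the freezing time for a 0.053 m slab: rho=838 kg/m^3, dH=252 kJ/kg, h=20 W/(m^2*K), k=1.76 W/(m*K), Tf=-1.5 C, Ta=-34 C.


dT = -1.5 - (-34) = 32.5 K
term1 = a/(2h) = 0.053/(2*20) = 0.001325
term2 = a^2/(8k) = 0.053^2/(8*1.76) = 0.0001995028409
t = rho*dH*1000/dT * (term1 + term2)
t = 838*252*1000/32.5 * (0.001325 + 0.0001995028409)
t = 9906 s

9906


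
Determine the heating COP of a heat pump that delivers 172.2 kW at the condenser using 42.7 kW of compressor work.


COP_hp = Q_cond / W
COP_hp = 172.2 / 42.7
COP_hp = 4.033

4.033


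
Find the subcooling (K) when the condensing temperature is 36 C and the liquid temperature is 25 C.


Subcooling = T_cond - T_liquid
Subcooling = 36 - 25
Subcooling = 11 K

11


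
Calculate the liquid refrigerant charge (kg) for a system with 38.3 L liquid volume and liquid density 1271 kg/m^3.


Charge = V * rho / 1000
Charge = 38.3 * 1271 / 1000
Charge = 48.68 kg

48.68


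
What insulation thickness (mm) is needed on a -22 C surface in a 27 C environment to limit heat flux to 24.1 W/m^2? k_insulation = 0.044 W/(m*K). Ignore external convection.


dT = 27 - (-22) = 49 K
thickness = k * dT / q_max * 1000
thickness = 0.044 * 49 / 24.1 * 1000
thickness = 89.5 mm

89.5


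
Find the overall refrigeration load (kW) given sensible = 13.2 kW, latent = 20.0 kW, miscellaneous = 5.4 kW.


Q_total = Q_s + Q_l + Q_misc
Q_total = 13.2 + 20.0 + 5.4
Q_total = 38.6 kW

38.6


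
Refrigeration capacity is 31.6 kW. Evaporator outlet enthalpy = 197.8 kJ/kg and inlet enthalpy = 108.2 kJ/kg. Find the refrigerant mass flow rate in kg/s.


dh = 197.8 - 108.2 = 89.6 kJ/kg
m_dot = Q / dh = 31.6 / 89.6 = 0.3527 kg/s

0.3527


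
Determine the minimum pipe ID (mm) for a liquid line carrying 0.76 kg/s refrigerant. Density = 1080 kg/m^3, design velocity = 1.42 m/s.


A = m_dot / (rho * v) = 0.76 / (1080 * 1.42) = 0.0004955659885 m^2
d = sqrt(4*A/pi) * 1000
d = 25.1 mm

25.1


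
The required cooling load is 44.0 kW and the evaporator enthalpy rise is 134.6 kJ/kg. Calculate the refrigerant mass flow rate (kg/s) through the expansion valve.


m_dot = Q / dh
m_dot = 44.0 / 134.6
m_dot = 0.3269 kg/s

0.3269


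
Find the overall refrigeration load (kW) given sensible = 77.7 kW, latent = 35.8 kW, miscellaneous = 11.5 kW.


Q_total = Q_s + Q_l + Q_misc
Q_total = 77.7 + 35.8 + 11.5
Q_total = 125.0 kW

125.0


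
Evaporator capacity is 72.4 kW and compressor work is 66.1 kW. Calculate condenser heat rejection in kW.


Q_cond = Q_evap + W
Q_cond = 72.4 + 66.1
Q_cond = 138.5 kW

138.5


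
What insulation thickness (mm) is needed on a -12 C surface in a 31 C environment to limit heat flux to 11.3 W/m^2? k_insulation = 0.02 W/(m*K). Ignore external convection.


dT = 31 - (-12) = 43 K
thickness = k * dT / q_max * 1000
thickness = 0.02 * 43 / 11.3 * 1000
thickness = 76.1 mm

76.1


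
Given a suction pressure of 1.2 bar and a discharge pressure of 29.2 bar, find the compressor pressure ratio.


PR = P_high / P_low
PR = 29.2 / 1.2
PR = 24.333

24.333


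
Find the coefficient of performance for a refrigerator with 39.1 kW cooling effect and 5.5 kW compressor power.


COP = Q_evap / W
COP = 39.1 / 5.5
COP = 7.109

7.109


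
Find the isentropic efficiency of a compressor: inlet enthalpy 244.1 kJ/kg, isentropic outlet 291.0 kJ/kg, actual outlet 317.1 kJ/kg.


dh_ideal = 291.0 - 244.1 = 46.9 kJ/kg
dh_actual = 317.1 - 244.1 = 73.0 kJ/kg
eta_s = dh_ideal / dh_actual = 46.9 / 73.0
eta_s = 0.6425

0.6425


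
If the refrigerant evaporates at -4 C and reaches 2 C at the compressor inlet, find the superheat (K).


Superheat = T_suction - T_evap
Superheat = 2 - (-4)
Superheat = 6 K

6


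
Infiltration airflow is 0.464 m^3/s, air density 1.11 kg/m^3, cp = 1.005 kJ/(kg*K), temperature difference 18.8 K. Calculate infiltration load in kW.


Q = V_dot * rho * cp * dT
Q = 0.464 * 1.11 * 1.005 * 18.8
Q = 9.731 kW

9.731


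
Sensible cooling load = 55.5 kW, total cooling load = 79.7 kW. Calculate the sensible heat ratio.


SHR = Q_sensible / Q_total
SHR = 55.5 / 79.7
SHR = 0.696

0.696


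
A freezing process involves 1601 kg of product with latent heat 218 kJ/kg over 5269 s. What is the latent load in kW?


Q_lat = m * h_fg / t
Q_lat = 1601 * 218 / 5269
Q_lat = 66.24 kW

66.24


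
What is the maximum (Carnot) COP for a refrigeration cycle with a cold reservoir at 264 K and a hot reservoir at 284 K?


dT = 284 - 264 = 20 K
COP_carnot = T_cold / dT = 264 / 20
COP_carnot = 13.2

13.2


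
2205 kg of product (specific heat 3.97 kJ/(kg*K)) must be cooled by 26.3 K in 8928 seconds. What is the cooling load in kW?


Q = m * cp * dT / t
Q = 2205 * 3.97 * 26.3 / 8928
Q = 25.787 kW

25.787


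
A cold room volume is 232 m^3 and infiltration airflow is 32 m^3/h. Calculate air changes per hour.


ACH = flow / volume
ACH = 32 / 232
ACH = 0.138

0.138


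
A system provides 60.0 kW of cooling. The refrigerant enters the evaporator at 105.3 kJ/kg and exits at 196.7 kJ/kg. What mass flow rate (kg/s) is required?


dh = 196.7 - 105.3 = 91.4 kJ/kg
m_dot = Q / dh = 60.0 / 91.4 = 0.6565 kg/s

0.6565


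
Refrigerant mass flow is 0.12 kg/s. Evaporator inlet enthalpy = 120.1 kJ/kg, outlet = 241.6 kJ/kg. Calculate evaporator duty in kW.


dh = 241.6 - 120.1 = 121.5 kJ/kg
Q_evap = m_dot * dh = 0.12 * 121.5
Q_evap = 14.58 kW

14.58


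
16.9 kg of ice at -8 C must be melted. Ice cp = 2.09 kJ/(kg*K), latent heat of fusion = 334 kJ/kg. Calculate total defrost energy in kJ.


Sensible heat = cp * dT = 2.09 * 8 = 16.72 kJ/kg
Total per kg = 16.72 + 334 = 350.72 kJ/kg
Q = m * total = 16.9 * 350.72
Q = 5927.2 kJ

5927.2


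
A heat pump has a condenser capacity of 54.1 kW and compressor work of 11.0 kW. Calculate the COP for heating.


COP_hp = Q_cond / W
COP_hp = 54.1 / 11.0
COP_hp = 4.918

4.918


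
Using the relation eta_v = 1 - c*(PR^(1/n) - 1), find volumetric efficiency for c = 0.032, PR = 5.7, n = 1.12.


PR^(1/n) = 5.7^(1/1.12) = 4.73029541
eta_v = 1 - 0.032 * (4.73029541 - 1)
eta_v = 0.8806

0.8806


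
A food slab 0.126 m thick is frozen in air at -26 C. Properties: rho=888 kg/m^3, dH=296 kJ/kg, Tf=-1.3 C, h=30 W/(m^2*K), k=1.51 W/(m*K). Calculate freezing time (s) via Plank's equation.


dT = -1.3 - (-26) = 24.7 K
term1 = a/(2h) = 0.126/(2*30) = 0.0021
term2 = a^2/(8k) = 0.126^2/(8*1.51) = 0.001314238411
t = rho*dH*1000/dT * (term1 + term2)
t = 888*296*1000/24.7 * (0.0021 + 0.001314238411)
t = 36333 s

36333


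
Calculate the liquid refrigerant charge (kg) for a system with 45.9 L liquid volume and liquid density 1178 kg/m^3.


Charge = V * rho / 1000
Charge = 45.9 * 1178 / 1000
Charge = 54.07 kg

54.07


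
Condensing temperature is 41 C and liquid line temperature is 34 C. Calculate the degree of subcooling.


Subcooling = T_cond - T_liquid
Subcooling = 41 - 34
Subcooling = 7 K

7


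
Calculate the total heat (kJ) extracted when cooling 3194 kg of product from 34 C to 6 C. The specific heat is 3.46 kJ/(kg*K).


dT = 34 - (6) = 28 K
Q = m * cp * dT = 3194 * 3.46 * 28
Q = 309435 kJ

309435


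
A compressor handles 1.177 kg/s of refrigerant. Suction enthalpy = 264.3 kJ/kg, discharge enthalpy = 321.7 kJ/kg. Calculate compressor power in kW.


dh = 321.7 - 264.3 = 57.4 kJ/kg
W = m_dot * dh = 1.177 * 57.4 = 67.56 kW

67.56


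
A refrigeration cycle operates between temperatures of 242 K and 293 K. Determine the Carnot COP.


dT = 293 - 242 = 51 K
COP_carnot = T_cold / dT = 242 / 51
COP_carnot = 4.745

4.745


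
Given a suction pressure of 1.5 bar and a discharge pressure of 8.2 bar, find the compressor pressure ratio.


PR = P_high / P_low
PR = 8.2 / 1.5
PR = 5.467

5.467


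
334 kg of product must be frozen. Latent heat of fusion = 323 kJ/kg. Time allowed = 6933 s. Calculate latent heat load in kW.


Q_lat = m * h_fg / t
Q_lat = 334 * 323 / 6933
Q_lat = 15.56 kW

15.56


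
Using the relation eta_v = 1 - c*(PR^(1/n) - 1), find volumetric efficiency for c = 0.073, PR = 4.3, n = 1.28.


PR^(1/n) = 4.3^(1/1.28) = 3.12533972
eta_v = 1 - 0.073 * (3.12533972 - 1)
eta_v = 0.8449

0.8449


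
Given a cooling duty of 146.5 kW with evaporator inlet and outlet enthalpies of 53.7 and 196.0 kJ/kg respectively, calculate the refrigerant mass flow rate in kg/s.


dh = 196.0 - 53.7 = 142.3 kJ/kg
m_dot = Q / dh = 146.5 / 142.3 = 1.0295 kg/s

1.0295


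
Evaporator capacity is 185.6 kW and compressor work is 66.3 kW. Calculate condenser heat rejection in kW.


Q_cond = Q_evap + W
Q_cond = 185.6 + 66.3
Q_cond = 251.9 kW

251.9


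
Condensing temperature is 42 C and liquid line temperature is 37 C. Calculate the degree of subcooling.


Subcooling = T_cond - T_liquid
Subcooling = 42 - 37
Subcooling = 5 K

5


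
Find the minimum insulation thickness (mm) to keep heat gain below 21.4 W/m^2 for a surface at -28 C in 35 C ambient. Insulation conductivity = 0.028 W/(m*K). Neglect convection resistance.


dT = 35 - (-28) = 63 K
thickness = k * dT / q_max * 1000
thickness = 0.028 * 63 / 21.4 * 1000
thickness = 82.4 mm

82.4


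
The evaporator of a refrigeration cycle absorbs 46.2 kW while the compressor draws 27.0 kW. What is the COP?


COP = Q_evap / W
COP = 46.2 / 27.0
COP = 1.711

1.711


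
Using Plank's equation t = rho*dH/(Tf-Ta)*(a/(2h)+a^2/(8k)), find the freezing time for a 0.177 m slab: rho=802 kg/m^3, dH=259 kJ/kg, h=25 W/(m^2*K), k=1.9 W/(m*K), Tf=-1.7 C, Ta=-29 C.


dT = -1.7 - (-29) = 27.3 K
term1 = a/(2h) = 0.177/(2*25) = 0.00354
term2 = a^2/(8k) = 0.177^2/(8*1.9) = 0.002061118421
t = rho*dH*1000/dT * (term1 + term2)
t = 802*259*1000/27.3 * (0.00354 + 0.002061118421)
t = 42617 s

42617


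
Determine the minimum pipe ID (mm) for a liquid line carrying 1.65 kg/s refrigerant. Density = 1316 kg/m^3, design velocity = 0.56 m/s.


A = m_dot / (rho * v) = 1.65 / (1316 * 0.56) = 0.002238927486 m^2
d = sqrt(4*A/pi) * 1000
d = 53.4 mm

53.4


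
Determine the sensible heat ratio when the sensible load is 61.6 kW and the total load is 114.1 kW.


SHR = Q_sensible / Q_total
SHR = 61.6 / 114.1
SHR = 0.54

0.54


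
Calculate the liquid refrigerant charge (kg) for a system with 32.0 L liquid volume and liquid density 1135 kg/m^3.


Charge = V * rho / 1000
Charge = 32.0 * 1135 / 1000
Charge = 36.32 kg

36.32


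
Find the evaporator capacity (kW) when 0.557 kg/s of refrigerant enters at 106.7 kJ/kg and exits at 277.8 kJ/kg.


dh = 277.8 - 106.7 = 171.1 kJ/kg
Q_evap = m_dot * dh = 0.557 * 171.1
Q_evap = 95.3 kW

95.3


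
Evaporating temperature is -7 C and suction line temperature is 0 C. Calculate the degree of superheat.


Superheat = T_suction - T_evap
Superheat = 0 - (-7)
Superheat = 7 K

7


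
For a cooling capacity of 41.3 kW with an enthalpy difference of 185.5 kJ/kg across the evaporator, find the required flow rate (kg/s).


m_dot = Q / dh
m_dot = 41.3 / 185.5
m_dot = 0.2226 kg/s

0.2226


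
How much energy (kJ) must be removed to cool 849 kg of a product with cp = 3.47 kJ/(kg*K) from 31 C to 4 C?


dT = 31 - (4) = 27 K
Q = m * cp * dT = 849 * 3.47 * 27
Q = 79543 kJ

79543


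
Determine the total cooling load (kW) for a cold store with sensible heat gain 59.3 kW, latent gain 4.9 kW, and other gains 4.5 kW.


Q_total = Q_s + Q_l + Q_misc
Q_total = 59.3 + 4.9 + 4.5
Q_total = 68.7 kW

68.7


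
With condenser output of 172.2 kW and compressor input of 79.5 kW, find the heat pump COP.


COP_hp = Q_cond / W
COP_hp = 172.2 / 79.5
COP_hp = 2.166

2.166


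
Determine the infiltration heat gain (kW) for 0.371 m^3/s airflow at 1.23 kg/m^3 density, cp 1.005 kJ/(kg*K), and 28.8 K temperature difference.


Q = V_dot * rho * cp * dT
Q = 0.371 * 1.23 * 1.005 * 28.8
Q = 13.208 kW

13.208


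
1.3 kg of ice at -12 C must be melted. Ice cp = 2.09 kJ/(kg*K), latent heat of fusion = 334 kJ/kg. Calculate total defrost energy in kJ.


Sensible heat = cp * dT = 2.09 * 12 = 25.08 kJ/kg
Total per kg = 25.08 + 334 = 359.08 kJ/kg
Q = m * total = 1.3 * 359.08
Q = 466.8 kJ

466.8


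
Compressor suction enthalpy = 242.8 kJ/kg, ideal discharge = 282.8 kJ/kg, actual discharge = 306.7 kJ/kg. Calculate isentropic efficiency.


dh_ideal = 282.8 - 242.8 = 40.0 kJ/kg
dh_actual = 306.7 - 242.8 = 63.9 kJ/kg
eta_s = dh_ideal / dh_actual = 40.0 / 63.9
eta_s = 0.626

0.626


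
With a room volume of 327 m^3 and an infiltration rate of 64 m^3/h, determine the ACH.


ACH = flow / volume
ACH = 64 / 327
ACH = 0.196

0.196


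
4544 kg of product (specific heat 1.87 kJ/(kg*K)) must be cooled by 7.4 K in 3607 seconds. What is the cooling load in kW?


Q = m * cp * dT / t
Q = 4544 * 1.87 * 7.4 / 3607
Q = 17.433 kW

17.433


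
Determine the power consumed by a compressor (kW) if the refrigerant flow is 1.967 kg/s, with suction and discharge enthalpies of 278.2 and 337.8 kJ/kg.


dh = 337.8 - 278.2 = 59.6 kJ/kg
W = m_dot * dh = 1.967 * 59.6 = 117.23 kW

117.23


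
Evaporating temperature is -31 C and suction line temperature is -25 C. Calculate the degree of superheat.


Superheat = T_suction - T_evap
Superheat = -25 - (-31)
Superheat = 6 K

6


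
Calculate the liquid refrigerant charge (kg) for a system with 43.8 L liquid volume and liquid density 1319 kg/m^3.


Charge = V * rho / 1000
Charge = 43.8 * 1319 / 1000
Charge = 57.77 kg

57.77


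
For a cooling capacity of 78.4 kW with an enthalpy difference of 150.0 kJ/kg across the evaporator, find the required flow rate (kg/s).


m_dot = Q / dh
m_dot = 78.4 / 150.0
m_dot = 0.5227 kg/s

0.5227


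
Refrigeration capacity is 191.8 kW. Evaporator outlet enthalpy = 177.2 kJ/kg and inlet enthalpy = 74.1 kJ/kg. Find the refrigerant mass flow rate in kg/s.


dh = 177.2 - 74.1 = 103.1 kJ/kg
m_dot = Q / dh = 191.8 / 103.1 = 1.8603 kg/s

1.8603


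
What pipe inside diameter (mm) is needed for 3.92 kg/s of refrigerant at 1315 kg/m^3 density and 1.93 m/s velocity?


A = m_dot / (rho * v) = 3.92 / (1315 * 1.93) = 0.001544553675 m^2
d = sqrt(4*A/pi) * 1000
d = 44.3 mm

44.3


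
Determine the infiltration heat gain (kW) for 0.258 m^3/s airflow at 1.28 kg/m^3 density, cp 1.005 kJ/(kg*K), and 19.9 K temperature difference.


Q = V_dot * rho * cp * dT
Q = 0.258 * 1.28 * 1.005 * 19.9
Q = 6.605 kW

6.605


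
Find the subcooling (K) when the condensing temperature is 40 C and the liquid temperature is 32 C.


Subcooling = T_cond - T_liquid
Subcooling = 40 - 32
Subcooling = 8 K

8


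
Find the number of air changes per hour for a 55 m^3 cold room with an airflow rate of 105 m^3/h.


ACH = flow / volume
ACH = 105 / 55
ACH = 1.909

1.909


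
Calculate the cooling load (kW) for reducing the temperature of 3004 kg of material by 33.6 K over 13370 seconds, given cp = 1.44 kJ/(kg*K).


Q = m * cp * dT / t
Q = 3004 * 1.44 * 33.6 / 13370
Q = 10.871 kW

10.871


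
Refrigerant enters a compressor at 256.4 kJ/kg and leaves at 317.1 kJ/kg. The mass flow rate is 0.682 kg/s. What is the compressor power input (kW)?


dh = 317.1 - 256.4 = 60.7 kJ/kg
W = m_dot * dh = 0.682 * 60.7 = 41.4 kW

41.4


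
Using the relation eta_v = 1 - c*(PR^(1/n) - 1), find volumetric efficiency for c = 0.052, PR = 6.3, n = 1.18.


PR^(1/n) = 6.3^(1/1.18) = 4.75781165
eta_v = 1 - 0.052 * (4.75781165 - 1)
eta_v = 0.8046

0.8046


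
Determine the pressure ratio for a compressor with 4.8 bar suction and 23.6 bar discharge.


PR = P_high / P_low
PR = 23.6 / 4.8
PR = 4.917

4.917


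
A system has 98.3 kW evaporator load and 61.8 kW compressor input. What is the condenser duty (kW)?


Q_cond = Q_evap + W
Q_cond = 98.3 + 61.8
Q_cond = 160.1 kW

160.1


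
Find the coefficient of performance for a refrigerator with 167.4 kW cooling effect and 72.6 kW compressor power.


COP = Q_evap / W
COP = 167.4 / 72.6
COP = 2.306

2.306


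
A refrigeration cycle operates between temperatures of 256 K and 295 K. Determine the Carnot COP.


dT = 295 - 256 = 39 K
COP_carnot = T_cold / dT = 256 / 39
COP_carnot = 6.564

6.564


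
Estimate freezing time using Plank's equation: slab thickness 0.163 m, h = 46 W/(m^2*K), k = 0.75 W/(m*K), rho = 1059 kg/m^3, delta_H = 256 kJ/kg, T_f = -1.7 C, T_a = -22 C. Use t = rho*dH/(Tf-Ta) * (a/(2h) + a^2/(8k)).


dT = -1.7 - (-22) = 20.3 K
term1 = a/(2h) = 0.163/(2*46) = 0.00177173913
term2 = a^2/(8k) = 0.163^2/(8*0.75) = 0.004428166667
t = rho*dH*1000/dT * (term1 + term2)
t = 1059*256*1000/20.3 * (0.00177173913 + 0.004428166667)
t = 82799 s

82799


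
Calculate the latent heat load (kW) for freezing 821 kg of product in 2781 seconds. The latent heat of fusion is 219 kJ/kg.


Q_lat = m * h_fg / t
Q_lat = 821 * 219 / 2781
Q_lat = 64.65 kW

64.65


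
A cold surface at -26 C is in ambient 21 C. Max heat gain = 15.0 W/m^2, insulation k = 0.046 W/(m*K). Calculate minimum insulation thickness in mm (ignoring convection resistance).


dT = 21 - (-26) = 47 K
thickness = k * dT / q_max * 1000
thickness = 0.046 * 47 / 15.0 * 1000
thickness = 144.1 mm

144.1


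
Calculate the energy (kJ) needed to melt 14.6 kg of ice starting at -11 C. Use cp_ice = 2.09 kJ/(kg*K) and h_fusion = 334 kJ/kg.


Sensible heat = cp * dT = 2.09 * 11 = 22.99 kJ/kg
Total per kg = 22.99 + 334 = 356.99 kJ/kg
Q = m * total = 14.6 * 356.99
Q = 5212.1 kJ

5212.1


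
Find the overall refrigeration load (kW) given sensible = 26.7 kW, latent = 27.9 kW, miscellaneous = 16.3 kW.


Q_total = Q_s + Q_l + Q_misc
Q_total = 26.7 + 27.9 + 16.3
Q_total = 70.9 kW

70.9


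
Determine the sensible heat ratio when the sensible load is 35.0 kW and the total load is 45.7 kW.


SHR = Q_sensible / Q_total
SHR = 35.0 / 45.7
SHR = 0.766

0.766


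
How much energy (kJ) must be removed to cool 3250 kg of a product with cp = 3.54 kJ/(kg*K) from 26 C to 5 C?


dT = 26 - (5) = 21 K
Q = m * cp * dT = 3250 * 3.54 * 21
Q = 241605 kJ

241605


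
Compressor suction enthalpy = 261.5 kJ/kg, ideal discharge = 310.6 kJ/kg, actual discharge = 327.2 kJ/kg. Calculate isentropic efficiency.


dh_ideal = 310.6 - 261.5 = 49.1 kJ/kg
dh_actual = 327.2 - 261.5 = 65.7 kJ/kg
eta_s = dh_ideal / dh_actual = 49.1 / 65.7
eta_s = 0.7473

0.7473


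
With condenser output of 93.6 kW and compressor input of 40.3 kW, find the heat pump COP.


COP_hp = Q_cond / W
COP_hp = 93.6 / 40.3
COP_hp = 2.323

2.323


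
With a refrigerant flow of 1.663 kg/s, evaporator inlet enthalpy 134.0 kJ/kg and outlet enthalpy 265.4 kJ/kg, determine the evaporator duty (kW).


dh = 265.4 - 134.0 = 131.4 kJ/kg
Q_evap = m_dot * dh = 1.663 * 131.4
Q_evap = 218.52 kW

218.52


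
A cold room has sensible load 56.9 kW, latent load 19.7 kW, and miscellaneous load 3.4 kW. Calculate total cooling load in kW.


Q_total = Q_s + Q_l + Q_misc
Q_total = 56.9 + 19.7 + 3.4
Q_total = 80.0 kW

80.0


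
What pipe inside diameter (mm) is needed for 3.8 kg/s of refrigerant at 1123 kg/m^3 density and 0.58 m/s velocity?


A = m_dot / (rho * v) = 3.8 / (1123 * 0.58) = 0.00583412657 m^2
d = sqrt(4*A/pi) * 1000
d = 86.2 mm

86.2


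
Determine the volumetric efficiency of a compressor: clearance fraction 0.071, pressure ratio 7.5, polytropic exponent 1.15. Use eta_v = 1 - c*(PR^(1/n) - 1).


PR^(1/n) = 7.5^(1/1.15) = 5.76663997
eta_v = 1 - 0.071 * (5.76663997 - 1)
eta_v = 0.6616

0.6616


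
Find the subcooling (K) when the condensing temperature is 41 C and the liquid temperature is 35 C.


Subcooling = T_cond - T_liquid
Subcooling = 41 - 35
Subcooling = 6 K

6


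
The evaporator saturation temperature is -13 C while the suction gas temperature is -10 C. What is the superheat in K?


Superheat = T_suction - T_evap
Superheat = -10 - (-13)
Superheat = 3 K

3


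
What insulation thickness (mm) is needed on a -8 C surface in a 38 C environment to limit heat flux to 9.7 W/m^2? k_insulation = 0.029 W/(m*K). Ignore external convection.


dT = 38 - (-8) = 46 K
thickness = k * dT / q_max * 1000
thickness = 0.029 * 46 / 9.7 * 1000
thickness = 137.5 mm

137.5


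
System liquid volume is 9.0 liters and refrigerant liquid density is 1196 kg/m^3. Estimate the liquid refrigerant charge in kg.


Charge = V * rho / 1000
Charge = 9.0 * 1196 / 1000
Charge = 10.76 kg

10.76


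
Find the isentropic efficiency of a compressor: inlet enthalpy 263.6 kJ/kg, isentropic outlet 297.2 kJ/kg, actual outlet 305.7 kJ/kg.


dh_ideal = 297.2 - 263.6 = 33.6 kJ/kg
dh_actual = 305.7 - 263.6 = 42.1 kJ/kg
eta_s = dh_ideal / dh_actual = 33.6 / 42.1
eta_s = 0.7981

0.7981


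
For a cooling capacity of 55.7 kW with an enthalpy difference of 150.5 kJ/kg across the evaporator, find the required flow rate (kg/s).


m_dot = Q / dh
m_dot = 55.7 / 150.5
m_dot = 0.3701 kg/s

0.3701


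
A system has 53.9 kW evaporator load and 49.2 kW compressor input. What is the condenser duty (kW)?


Q_cond = Q_evap + W
Q_cond = 53.9 + 49.2
Q_cond = 103.1 kW

103.1


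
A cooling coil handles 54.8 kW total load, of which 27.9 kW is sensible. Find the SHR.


SHR = Q_sensible / Q_total
SHR = 27.9 / 54.8
SHR = 0.509

0.509


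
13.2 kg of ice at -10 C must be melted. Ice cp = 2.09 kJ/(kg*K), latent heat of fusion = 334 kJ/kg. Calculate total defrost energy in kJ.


Sensible heat = cp * dT = 2.09 * 10 = 20.9 kJ/kg
Total per kg = 20.9 + 334 = 354.9 kJ/kg
Q = m * total = 13.2 * 354.9
Q = 4684.7 kJ

4684.7


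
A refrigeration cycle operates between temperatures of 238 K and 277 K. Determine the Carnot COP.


dT = 277 - 238 = 39 K
COP_carnot = T_cold / dT = 238 / 39
COP_carnot = 6.103

6.103


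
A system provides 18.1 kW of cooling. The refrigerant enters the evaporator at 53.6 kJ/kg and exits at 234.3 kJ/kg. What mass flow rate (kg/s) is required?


dh = 234.3 - 53.6 = 180.7 kJ/kg
m_dot = Q / dh = 18.1 / 180.7 = 0.1002 kg/s

0.1002


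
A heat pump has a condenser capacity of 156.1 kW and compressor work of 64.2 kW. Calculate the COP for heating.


COP_hp = Q_cond / W
COP_hp = 156.1 / 64.2
COP_hp = 2.431

2.431


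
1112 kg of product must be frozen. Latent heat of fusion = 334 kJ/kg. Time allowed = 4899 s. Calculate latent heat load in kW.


Q_lat = m * h_fg / t
Q_lat = 1112 * 334 / 4899
Q_lat = 75.81 kW

75.81


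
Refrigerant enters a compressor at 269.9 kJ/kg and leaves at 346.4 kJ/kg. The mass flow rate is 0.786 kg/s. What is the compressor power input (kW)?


dh = 346.4 - 269.9 = 76.5 kJ/kg
W = m_dot * dh = 0.786 * 76.5 = 60.13 kW

60.13


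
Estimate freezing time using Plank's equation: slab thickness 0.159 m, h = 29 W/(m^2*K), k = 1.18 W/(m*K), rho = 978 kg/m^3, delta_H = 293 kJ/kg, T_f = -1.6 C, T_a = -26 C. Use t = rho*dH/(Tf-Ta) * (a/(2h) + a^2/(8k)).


dT = -1.6 - (-26) = 24.4 K
term1 = a/(2h) = 0.159/(2*29) = 0.00274137931
term2 = a^2/(8k) = 0.159^2/(8*1.18) = 0.002678072034
t = rho*dH*1000/dT * (term1 + term2)
t = 978*293*1000/24.4 * (0.00274137931 + 0.002678072034)
t = 63646 s

63646


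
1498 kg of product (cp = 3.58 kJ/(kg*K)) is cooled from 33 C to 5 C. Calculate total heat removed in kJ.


dT = 33 - (5) = 28 K
Q = m * cp * dT = 1498 * 3.58 * 28
Q = 150160 kJ

150160


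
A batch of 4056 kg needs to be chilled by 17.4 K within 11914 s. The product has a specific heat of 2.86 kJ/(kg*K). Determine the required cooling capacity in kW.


Q = m * cp * dT / t
Q = 4056 * 2.86 * 17.4 / 11914
Q = 16.942 kW

16.942


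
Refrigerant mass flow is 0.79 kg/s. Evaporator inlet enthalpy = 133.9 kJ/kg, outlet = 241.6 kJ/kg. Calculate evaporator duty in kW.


dh = 241.6 - 133.9 = 107.7 kJ/kg
Q_evap = m_dot * dh = 0.79 * 107.7
Q_evap = 85.08 kW

85.08


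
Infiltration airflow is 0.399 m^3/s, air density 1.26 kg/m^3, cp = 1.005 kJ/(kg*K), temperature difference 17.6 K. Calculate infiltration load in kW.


Q = V_dot * rho * cp * dT
Q = 0.399 * 1.26 * 1.005 * 17.6
Q = 8.892 kW

8.892


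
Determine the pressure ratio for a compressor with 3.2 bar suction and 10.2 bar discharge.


PR = P_high / P_low
PR = 10.2 / 3.2
PR = 3.188

3.188


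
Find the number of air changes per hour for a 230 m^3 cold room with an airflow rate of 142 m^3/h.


ACH = flow / volume
ACH = 142 / 230
ACH = 0.617

0.617


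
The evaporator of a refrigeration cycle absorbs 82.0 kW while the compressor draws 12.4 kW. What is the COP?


COP = Q_evap / W
COP = 82.0 / 12.4
COP = 6.613

6.613


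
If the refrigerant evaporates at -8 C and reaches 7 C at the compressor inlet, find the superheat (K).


Superheat = T_suction - T_evap
Superheat = 7 - (-8)
Superheat = 15 K

15


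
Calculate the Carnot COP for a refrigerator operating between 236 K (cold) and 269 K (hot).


dT = 269 - 236 = 33 K
COP_carnot = T_cold / dT = 236 / 33
COP_carnot = 7.152

7.152


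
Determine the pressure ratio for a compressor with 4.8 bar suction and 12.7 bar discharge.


PR = P_high / P_low
PR = 12.7 / 4.8
PR = 2.646

2.646


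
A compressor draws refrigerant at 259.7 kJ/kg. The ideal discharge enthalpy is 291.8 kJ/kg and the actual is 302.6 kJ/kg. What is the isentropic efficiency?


dh_ideal = 291.8 - 259.7 = 32.1 kJ/kg
dh_actual = 302.6 - 259.7 = 42.9 kJ/kg
eta_s = dh_ideal / dh_actual = 32.1 / 42.9
eta_s = 0.7483

0.7483


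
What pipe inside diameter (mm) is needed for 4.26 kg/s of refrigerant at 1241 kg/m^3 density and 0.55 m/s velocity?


A = m_dot / (rho * v) = 4.26 / (1241 * 0.55) = 0.006241301004 m^2
d = sqrt(4*A/pi) * 1000
d = 89.1 mm

89.1


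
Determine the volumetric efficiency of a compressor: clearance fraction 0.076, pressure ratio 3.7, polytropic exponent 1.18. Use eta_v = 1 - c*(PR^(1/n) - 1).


PR^(1/n) = 3.7^(1/1.18) = 3.0305879
eta_v = 1 - 0.076 * (3.0305879 - 1)
eta_v = 0.8457

0.8457


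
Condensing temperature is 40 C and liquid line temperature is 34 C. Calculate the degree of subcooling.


Subcooling = T_cond - T_liquid
Subcooling = 40 - 34
Subcooling = 6 K

6


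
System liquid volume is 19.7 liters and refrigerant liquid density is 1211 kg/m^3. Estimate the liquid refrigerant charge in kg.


Charge = V * rho / 1000
Charge = 19.7 * 1211 / 1000
Charge = 23.86 kg

23.86


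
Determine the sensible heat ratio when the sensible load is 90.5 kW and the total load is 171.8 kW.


SHR = Q_sensible / Q_total
SHR = 90.5 / 171.8
SHR = 0.527

0.527


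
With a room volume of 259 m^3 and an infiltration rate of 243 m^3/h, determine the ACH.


ACH = flow / volume
ACH = 243 / 259
ACH = 0.938

0.938


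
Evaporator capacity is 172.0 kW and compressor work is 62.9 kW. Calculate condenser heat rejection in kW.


Q_cond = Q_evap + W
Q_cond = 172.0 + 62.9
Q_cond = 234.9 kW

234.9


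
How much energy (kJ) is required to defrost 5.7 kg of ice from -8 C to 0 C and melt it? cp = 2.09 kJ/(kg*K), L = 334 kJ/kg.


Sensible heat = cp * dT = 2.09 * 8 = 16.72 kJ/kg
Total per kg = 16.72 + 334 = 350.72 kJ/kg
Q = m * total = 5.7 * 350.72
Q = 1999.1 kJ

1999.1


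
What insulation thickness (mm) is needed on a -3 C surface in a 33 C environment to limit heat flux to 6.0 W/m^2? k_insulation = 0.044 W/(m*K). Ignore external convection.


dT = 33 - (-3) = 36 K
thickness = k * dT / q_max * 1000
thickness = 0.044 * 36 / 6.0 * 1000
thickness = 264.0 mm

264.0


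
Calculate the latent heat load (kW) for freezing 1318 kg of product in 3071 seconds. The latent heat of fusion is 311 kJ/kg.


Q_lat = m * h_fg / t
Q_lat = 1318 * 311 / 3071
Q_lat = 133.47 kW

133.47


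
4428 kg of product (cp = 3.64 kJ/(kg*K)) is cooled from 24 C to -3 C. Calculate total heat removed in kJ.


dT = 24 - (-3) = 27 K
Q = m * cp * dT = 4428 * 3.64 * 27
Q = 435184 kJ

435184


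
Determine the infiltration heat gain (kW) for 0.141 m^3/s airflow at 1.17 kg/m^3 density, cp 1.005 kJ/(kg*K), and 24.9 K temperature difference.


Q = V_dot * rho * cp * dT
Q = 0.141 * 1.17 * 1.005 * 24.9
Q = 4.128 kW

4.128


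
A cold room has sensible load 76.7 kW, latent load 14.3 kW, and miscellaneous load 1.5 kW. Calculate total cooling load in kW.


Q_total = Q_s + Q_l + Q_misc
Q_total = 76.7 + 14.3 + 1.5
Q_total = 92.5 kW

92.5


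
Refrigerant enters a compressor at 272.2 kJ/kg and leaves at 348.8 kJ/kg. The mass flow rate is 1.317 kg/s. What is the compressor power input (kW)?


dh = 348.8 - 272.2 = 76.6 kJ/kg
W = m_dot * dh = 1.317 * 76.6 = 100.88 kW

100.88


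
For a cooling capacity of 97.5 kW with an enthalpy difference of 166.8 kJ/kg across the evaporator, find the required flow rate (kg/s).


m_dot = Q / dh
m_dot = 97.5 / 166.8
m_dot = 0.5845 kg/s

0.5845


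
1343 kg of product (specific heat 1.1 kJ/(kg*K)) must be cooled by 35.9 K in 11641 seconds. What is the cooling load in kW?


Q = m * cp * dT / t
Q = 1343 * 1.1 * 35.9 / 11641
Q = 4.556 kW

4.556


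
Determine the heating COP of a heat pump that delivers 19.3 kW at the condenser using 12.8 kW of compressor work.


COP_hp = Q_cond / W
COP_hp = 19.3 / 12.8
COP_hp = 1.508

1.508


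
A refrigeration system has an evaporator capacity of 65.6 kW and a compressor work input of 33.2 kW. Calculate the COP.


COP = Q_evap / W
COP = 65.6 / 33.2
COP = 1.976

1.976


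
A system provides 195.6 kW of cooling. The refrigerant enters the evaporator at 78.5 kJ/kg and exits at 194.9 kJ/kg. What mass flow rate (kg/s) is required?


dh = 194.9 - 78.5 = 116.4 kJ/kg
m_dot = Q / dh = 195.6 / 116.4 = 1.6804 kg/s

1.6804


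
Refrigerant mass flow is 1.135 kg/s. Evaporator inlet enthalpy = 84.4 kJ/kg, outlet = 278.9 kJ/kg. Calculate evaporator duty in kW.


dh = 278.9 - 84.4 = 194.5 kJ/kg
Q_evap = m_dot * dh = 1.135 * 194.5
Q_evap = 220.76 kW

220.76


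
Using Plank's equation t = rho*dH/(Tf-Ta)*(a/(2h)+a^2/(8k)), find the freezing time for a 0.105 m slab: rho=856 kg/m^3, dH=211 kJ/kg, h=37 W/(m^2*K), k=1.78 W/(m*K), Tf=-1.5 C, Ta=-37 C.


dT = -1.5 - (-37) = 35.5 K
term1 = a/(2h) = 0.105/(2*37) = 0.001418918919
term2 = a^2/(8k) = 0.105^2/(8*1.78) = 0.0007742275281
t = rho*dH*1000/dT * (term1 + term2)
t = 856*211*1000/35.5 * (0.001418918919 + 0.0007742275281)
t = 11158 s

11158
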